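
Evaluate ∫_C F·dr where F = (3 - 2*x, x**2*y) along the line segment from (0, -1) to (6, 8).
603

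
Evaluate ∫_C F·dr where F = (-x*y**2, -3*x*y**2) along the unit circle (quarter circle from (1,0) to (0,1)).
1/4 - 3*pi/16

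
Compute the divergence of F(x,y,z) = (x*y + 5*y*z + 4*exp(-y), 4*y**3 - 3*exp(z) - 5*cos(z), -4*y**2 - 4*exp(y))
y*(12*y + 1)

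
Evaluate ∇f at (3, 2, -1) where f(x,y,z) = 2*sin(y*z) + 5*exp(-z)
(0, -2*cos(2), -5*E + 4*cos(2))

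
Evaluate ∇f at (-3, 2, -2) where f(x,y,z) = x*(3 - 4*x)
(27, 0, 0)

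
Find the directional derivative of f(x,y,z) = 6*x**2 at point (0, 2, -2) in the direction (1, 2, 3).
0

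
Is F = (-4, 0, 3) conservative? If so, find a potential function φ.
Yes, F is conservative. φ = -4*x + 3*z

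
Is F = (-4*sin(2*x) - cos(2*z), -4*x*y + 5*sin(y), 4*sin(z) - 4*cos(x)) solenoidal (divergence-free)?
No, ∇·F = -4*x - 8*cos(2*x) + 5*cos(y) + 4*cos(z)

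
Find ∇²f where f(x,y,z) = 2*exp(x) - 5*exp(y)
2*exp(x) - 5*exp(y)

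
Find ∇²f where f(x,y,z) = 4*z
0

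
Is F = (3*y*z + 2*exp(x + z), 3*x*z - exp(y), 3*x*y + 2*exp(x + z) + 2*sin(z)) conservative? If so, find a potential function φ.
Yes, F is conservative. φ = 3*x*y*z - exp(y) + 2*exp(x + z) - 2*cos(z)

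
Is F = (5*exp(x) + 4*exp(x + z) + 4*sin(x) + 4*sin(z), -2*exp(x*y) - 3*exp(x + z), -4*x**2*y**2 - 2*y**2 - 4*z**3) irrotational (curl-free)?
No, ∇×F = (-8*x**2*y - 4*y + 3*exp(x + z), 8*x*y**2 + 4*exp(x + z) + 4*cos(z), -2*y*exp(x*y) - 3*exp(x + z))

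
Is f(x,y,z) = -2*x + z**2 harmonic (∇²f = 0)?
No, ∇²f = 2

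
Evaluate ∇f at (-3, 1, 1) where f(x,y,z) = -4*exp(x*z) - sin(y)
(-4*exp(-3), -cos(1), 12*exp(-3))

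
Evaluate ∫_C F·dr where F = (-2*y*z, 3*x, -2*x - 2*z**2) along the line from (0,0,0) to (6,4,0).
36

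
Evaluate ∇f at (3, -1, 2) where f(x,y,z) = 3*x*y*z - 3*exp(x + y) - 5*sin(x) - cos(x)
(-3*exp(2) - 6 + sin(3) - 5*cos(3), 18 - 3*exp(2), -9)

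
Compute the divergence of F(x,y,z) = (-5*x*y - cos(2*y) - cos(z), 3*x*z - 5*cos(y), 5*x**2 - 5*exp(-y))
-5*y + 5*sin(y)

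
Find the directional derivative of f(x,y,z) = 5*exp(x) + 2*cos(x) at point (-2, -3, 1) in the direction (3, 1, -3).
3*sqrt(19)*(5 + 2*exp(2)*sin(2))*exp(-2)/19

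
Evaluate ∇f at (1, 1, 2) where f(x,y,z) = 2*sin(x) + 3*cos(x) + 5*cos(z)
(-3*sin(1) + 2*cos(1), 0, -5*sin(2))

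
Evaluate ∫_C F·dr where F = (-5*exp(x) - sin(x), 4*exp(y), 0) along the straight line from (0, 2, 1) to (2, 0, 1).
-9*exp(2) + cos(2) + 8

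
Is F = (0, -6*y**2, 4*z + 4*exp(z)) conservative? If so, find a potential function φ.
Yes, F is conservative. φ = -2*y**3 + 2*z**2 + 4*exp(z)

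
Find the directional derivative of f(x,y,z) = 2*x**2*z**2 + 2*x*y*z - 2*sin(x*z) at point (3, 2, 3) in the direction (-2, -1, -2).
-166 + 8*cos(9)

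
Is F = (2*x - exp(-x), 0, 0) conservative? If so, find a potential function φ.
Yes, F is conservative. φ = x**2 + exp(-x)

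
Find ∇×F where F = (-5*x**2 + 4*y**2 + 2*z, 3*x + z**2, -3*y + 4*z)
(-2*z - 3, 2, 3 - 8*y)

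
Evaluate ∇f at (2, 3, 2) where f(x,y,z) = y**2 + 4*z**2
(0, 6, 16)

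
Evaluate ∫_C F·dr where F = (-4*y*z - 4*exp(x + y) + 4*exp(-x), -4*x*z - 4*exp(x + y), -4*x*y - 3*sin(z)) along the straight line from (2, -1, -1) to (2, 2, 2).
-4*exp(4) - 24 - 3*cos(1) + 3*cos(2) + 4*E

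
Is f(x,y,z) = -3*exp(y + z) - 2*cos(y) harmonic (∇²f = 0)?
No, ∇²f = -6*exp(y + z) + 2*cos(y)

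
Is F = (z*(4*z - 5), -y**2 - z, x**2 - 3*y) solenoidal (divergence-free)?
No, ∇·F = -2*y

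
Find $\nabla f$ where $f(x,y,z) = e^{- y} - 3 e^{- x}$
(3*exp(-x), -exp(-y), 0)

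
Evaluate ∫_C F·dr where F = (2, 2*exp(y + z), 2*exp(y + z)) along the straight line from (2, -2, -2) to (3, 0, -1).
-2*exp(-4) + 2*exp(-1) + 2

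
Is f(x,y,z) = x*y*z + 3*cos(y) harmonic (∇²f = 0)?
No, ∇²f = -3*cos(y)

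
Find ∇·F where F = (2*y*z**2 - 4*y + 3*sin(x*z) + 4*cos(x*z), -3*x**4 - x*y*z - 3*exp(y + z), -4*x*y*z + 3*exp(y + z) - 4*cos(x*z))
-4*x*y - x*z + 4*x*sin(x*z) - 4*z*sin(x*z) + 3*z*cos(x*z)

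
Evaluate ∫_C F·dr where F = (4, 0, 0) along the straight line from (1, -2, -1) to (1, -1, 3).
0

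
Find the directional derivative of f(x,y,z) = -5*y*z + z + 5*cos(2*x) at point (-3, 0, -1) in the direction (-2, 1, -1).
2*sqrt(6)*(1 - 5*sin(6))/3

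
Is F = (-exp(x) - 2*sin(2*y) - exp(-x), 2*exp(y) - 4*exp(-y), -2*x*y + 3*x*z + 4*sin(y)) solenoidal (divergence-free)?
No, ∇·F = 3*x - 2*sinh(x) - 2*sinh(y) + 6*cosh(y)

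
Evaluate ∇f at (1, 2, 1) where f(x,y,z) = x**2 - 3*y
(2, -3, 0)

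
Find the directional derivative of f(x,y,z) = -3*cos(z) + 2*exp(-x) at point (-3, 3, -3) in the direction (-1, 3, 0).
sqrt(10)*exp(3)/5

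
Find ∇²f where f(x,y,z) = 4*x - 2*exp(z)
-2*exp(z)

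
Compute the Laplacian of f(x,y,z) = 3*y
0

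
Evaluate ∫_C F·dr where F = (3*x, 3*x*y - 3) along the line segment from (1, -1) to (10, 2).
369/2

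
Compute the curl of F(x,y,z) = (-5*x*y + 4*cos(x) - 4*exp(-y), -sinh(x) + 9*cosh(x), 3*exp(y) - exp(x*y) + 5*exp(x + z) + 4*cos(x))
(-x*exp(x*y) + 3*exp(y), y*exp(x*y) - 5*exp(x + z) + 4*sin(x), 5*x + 9*sinh(x) - cosh(x) - 4*exp(-y))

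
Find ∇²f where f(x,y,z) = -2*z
0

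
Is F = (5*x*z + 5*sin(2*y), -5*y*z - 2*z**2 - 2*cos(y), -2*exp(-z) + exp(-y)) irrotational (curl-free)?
No, ∇×F = (5*y + 4*z - exp(-y), 5*x, -10*cos(2*y))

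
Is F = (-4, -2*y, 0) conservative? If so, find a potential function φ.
Yes, F is conservative. φ = -4*x - y**2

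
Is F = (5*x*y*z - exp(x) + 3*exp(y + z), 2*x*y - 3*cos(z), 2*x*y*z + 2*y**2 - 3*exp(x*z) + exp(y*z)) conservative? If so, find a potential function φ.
No, ∇×F = (2*x*z + 4*y + z*exp(y*z) - 3*sin(z), 5*x*y - 2*y*z + 3*z*exp(x*z) + 3*exp(y + z), -5*x*z + 2*y - 3*exp(y + z)) ≠ 0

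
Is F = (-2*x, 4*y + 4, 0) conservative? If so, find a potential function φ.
Yes, F is conservative. φ = -x**2 + 2*y**2 + 4*y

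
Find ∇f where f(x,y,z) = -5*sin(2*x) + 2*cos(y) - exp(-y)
(-10*cos(2*x), -2*sin(y) + exp(-y), 0)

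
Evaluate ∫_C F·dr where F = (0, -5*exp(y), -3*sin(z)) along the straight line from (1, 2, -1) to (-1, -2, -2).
-3*cos(1) + 3*cos(2) + 10*sinh(2)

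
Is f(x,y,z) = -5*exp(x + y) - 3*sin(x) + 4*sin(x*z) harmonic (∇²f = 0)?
No, ∇²f = -4*x**2*sin(x*z) - 4*z**2*sin(x*z) - 10*exp(x + y) + 3*sin(x)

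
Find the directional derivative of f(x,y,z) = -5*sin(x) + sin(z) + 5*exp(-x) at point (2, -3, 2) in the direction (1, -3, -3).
-sqrt(19)*(8*exp(2)*cos(2) + 5)*exp(-2)/19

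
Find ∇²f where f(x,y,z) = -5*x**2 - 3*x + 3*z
-10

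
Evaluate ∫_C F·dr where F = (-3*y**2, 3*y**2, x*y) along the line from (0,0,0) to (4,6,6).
120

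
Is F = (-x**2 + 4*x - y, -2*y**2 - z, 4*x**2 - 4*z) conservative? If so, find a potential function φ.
No, ∇×F = (1, -8*x, 1) ≠ 0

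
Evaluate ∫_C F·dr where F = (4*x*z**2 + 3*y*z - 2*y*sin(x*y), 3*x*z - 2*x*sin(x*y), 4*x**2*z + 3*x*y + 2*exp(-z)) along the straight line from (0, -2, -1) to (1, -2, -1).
2*cos(2) + 6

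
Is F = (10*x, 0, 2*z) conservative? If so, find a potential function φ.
Yes, F is conservative. φ = 5*x**2 + z**2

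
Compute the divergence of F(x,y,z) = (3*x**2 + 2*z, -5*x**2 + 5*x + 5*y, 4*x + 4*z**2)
6*x + 8*z + 5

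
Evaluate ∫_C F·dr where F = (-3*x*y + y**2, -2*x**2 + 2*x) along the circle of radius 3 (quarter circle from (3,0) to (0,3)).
-27 + 9*pi/2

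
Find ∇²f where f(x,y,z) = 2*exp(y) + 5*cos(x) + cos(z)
2*exp(y) - 5*cos(x) - cos(z)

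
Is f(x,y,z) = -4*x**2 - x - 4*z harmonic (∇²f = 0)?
No, ∇²f = -8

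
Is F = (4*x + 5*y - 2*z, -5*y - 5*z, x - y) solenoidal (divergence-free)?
No, ∇·F = -1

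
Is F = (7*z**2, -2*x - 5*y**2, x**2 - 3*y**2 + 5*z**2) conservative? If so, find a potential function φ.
No, ∇×F = (-6*y, -2*x + 14*z, -2) ≠ 0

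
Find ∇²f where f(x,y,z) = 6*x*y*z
0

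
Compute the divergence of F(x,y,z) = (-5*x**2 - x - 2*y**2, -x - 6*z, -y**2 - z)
-10*x - 2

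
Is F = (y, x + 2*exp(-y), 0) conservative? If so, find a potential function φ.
Yes, F is conservative. φ = x*y - 2*exp(-y)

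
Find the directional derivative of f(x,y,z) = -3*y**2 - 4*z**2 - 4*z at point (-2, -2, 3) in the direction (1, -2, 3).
-54*sqrt(14)/7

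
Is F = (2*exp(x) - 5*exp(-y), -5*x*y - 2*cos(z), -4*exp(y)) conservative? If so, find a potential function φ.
No, ∇×F = (-4*exp(y) - 2*sin(z), 0, -5*y - 5*exp(-y)) ≠ 0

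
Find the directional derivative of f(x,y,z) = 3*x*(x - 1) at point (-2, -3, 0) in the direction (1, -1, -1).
-5*sqrt(3)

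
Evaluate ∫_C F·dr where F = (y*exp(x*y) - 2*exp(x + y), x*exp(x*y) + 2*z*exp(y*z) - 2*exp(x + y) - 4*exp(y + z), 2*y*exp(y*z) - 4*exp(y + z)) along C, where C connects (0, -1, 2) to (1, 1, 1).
-6*exp(2) - 1 - 2*exp(-2) + 2*exp(-1) + 7*E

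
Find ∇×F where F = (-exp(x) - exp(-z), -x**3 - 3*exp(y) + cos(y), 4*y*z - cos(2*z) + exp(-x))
(4*z, exp(-z) + exp(-x), -3*x**2)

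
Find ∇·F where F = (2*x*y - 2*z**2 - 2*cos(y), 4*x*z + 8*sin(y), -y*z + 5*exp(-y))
y + 8*cos(y)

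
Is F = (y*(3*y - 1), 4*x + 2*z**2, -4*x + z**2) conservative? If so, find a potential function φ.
No, ∇×F = (-4*z, 4, 5 - 6*y) ≠ 0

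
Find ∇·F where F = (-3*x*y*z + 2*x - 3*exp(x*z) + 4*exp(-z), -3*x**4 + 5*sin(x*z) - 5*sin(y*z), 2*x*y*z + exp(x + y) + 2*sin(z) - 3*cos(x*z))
2*x*y + 3*x*sin(x*z) - 3*y*z - 3*z*exp(x*z) - 5*z*cos(y*z) + 2*cos(z) + 2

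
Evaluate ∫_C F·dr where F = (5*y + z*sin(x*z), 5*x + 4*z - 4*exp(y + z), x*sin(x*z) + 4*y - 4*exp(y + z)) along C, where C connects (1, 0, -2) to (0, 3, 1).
-4*exp(4) + cos(2) + 4*exp(-2) + 11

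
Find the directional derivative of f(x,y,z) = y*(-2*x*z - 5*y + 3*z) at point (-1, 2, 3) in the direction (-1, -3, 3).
3*sqrt(19)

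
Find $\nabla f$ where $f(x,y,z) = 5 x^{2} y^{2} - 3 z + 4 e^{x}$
(10*x*y**2 + 4*exp(x), 10*x**2*y, -3)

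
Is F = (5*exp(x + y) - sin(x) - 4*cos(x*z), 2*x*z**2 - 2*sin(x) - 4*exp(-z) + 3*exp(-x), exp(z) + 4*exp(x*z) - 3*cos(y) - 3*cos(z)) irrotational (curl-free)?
No, ∇×F = (-4*x*z + 3*sin(y) - 4*exp(-z), 4*x*sin(x*z) - 4*z*exp(x*z), 2*z**2 - 5*exp(x + y) - 2*cos(x) - 3*exp(-x))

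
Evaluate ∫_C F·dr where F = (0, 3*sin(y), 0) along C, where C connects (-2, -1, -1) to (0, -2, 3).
-3*cos(2) + 3*cos(1)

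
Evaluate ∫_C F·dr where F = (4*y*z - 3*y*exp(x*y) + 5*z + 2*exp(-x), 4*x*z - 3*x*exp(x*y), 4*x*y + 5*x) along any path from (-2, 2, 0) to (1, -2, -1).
-2*exp(-1) - 3*exp(-2) + 3*exp(-4) + 3 + 2*exp(2)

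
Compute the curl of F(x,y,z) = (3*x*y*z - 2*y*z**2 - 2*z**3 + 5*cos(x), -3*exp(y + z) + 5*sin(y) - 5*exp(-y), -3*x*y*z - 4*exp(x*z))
(-3*x*z + 3*exp(y + z), 3*x*y - y*z - 6*z**2 + 4*z*exp(x*z), z*(-3*x + 2*z))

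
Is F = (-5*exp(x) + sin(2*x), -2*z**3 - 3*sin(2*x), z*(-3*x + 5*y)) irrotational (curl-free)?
No, ∇×F = (z*(6*z + 5), 3*z, -6*cos(2*x))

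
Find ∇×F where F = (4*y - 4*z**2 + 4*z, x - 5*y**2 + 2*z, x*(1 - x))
(-2, 2*x - 8*z + 3, -3)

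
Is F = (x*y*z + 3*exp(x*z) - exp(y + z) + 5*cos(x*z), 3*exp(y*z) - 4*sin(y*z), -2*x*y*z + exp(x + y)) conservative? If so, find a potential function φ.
No, ∇×F = (-2*x*z - 3*y*exp(y*z) + 4*y*cos(y*z) + exp(x + y), x*y + 3*x*exp(x*z) - 5*x*sin(x*z) + 2*y*z - exp(x + y) - exp(y + z), -x*z + exp(y + z)) ≠ 0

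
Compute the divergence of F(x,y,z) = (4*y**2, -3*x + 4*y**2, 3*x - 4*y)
8*y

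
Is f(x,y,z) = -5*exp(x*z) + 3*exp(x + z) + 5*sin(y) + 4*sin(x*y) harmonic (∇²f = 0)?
No, ∇²f = -5*x**2*exp(x*z) - 4*x**2*sin(x*y) - 4*y**2*sin(x*y) - 5*z**2*exp(x*z) + 6*exp(x + z) - 5*sin(y)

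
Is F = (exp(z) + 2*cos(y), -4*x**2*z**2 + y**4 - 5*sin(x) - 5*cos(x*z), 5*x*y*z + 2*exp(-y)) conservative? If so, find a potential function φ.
No, ∇×F = ((x*(8*x*z + 5*z - 5*sin(x*z))*exp(y) - 2)*exp(-y), -5*y*z + exp(z), -8*x*z**2 + 5*z*sin(x*z) + 2*sin(y) - 5*cos(x)) ≠ 0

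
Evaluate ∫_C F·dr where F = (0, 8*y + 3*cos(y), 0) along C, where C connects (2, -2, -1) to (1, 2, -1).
6*sin(2)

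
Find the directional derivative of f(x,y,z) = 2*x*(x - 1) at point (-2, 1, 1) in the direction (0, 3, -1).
0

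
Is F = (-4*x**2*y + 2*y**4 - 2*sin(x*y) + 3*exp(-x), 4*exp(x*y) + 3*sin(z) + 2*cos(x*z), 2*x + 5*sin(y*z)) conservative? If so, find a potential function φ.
No, ∇×F = (2*x*sin(x*z) + 5*z*cos(y*z) - 3*cos(z), -2, 4*x**2 + 2*x*cos(x*y) - 8*y**3 + 4*y*exp(x*y) - 2*z*sin(x*z)) ≠ 0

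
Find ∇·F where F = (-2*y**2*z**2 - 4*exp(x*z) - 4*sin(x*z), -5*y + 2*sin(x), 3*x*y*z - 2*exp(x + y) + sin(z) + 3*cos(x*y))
3*x*y - 4*z*exp(x*z) - 4*z*cos(x*z) + cos(z) - 5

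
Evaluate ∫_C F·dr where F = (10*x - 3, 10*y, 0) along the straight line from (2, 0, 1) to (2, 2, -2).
20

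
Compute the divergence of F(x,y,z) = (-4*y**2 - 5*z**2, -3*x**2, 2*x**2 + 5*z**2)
10*z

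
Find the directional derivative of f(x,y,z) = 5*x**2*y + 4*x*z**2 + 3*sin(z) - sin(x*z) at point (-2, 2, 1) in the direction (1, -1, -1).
sqrt(3)*(-40/3 - cos(1) - cos(2))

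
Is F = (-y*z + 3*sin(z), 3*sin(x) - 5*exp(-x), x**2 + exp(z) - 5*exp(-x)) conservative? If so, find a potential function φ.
No, ∇×F = (0, -2*x - y + 3*cos(z) - 5*exp(-x), z + 3*cos(x) + 5*exp(-x)) ≠ 0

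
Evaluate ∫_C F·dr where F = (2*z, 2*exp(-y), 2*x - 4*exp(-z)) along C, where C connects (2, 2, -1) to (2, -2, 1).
-4*sinh(2) - 8*sinh(1) + 8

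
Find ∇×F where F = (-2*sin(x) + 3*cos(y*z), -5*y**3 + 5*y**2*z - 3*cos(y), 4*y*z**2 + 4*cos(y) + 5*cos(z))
(-5*y**2 + 4*z**2 - 4*sin(y), -3*y*sin(y*z), 3*z*sin(y*z))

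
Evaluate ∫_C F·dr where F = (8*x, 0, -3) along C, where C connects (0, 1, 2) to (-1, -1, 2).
4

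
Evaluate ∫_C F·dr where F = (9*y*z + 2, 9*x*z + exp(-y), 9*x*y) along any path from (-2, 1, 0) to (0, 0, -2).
exp(-1) + 3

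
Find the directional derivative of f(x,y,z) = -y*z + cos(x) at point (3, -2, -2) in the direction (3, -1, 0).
-sqrt(10)*(3*sin(3) + 2)/10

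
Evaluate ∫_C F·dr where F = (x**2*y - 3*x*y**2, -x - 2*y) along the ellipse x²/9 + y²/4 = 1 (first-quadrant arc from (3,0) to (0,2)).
23 - 39*pi/8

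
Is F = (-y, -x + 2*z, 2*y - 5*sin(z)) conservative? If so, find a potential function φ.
Yes, F is conservative. φ = -x*y + 2*y*z + 5*cos(z)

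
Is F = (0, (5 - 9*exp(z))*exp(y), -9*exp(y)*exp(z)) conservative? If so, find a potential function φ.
Yes, F is conservative. φ = (5 - 9*exp(z))*exp(y)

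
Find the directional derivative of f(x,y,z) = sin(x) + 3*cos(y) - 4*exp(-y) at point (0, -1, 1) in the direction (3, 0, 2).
3*sqrt(13)/13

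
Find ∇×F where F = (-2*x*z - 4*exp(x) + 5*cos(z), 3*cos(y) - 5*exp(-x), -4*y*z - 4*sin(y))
(-4*z - 4*cos(y), -2*x - 5*sin(z), 5*exp(-x))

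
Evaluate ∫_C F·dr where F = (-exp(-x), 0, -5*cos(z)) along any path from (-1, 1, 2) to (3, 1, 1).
-5*sin(1) - E + exp(-3) + 5*sin(2)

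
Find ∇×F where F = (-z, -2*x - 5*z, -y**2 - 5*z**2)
(5 - 2*y, -1, -2)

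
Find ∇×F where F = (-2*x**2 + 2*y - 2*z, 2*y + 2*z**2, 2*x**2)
(-4*z, -4*x - 2, -2)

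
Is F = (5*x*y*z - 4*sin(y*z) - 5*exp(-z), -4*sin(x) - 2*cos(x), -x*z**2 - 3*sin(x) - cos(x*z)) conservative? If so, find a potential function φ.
No, ∇×F = (0, 5*x*y - 4*y*cos(y*z) + z**2 - z*sin(x*z) + 3*cos(x) + 5*exp(-z), -5*x*z + 4*z*cos(y*z) + 2*sin(x) - 4*cos(x)) ≠ 0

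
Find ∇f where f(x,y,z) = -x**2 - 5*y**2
(-2*x, -10*y, 0)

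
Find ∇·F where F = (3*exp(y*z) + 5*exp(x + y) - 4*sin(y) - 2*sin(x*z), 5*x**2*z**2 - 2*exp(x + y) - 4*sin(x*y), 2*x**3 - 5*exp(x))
-4*x*cos(x*y) - 2*z*cos(x*z) + 3*exp(x + y)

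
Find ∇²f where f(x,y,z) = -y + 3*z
0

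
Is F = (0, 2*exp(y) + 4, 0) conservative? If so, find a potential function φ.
Yes, F is conservative. φ = 4*y + 2*exp(y)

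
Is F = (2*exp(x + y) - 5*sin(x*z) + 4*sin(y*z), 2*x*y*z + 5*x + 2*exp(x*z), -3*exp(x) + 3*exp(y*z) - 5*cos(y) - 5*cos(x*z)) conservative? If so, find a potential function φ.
No, ∇×F = (-2*x*y - 2*x*exp(x*z) + 3*z*exp(y*z) + 5*sin(y), -5*x*cos(x*z) + 4*y*cos(y*z) - 5*z*sin(x*z) + 3*exp(x), 2*y*z + 2*z*exp(x*z) - 4*z*cos(y*z) - 2*exp(x + y) + 5) ≠ 0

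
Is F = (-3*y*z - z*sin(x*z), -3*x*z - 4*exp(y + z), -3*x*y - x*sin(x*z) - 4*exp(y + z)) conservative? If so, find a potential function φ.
Yes, F is conservative. φ = -3*x*y*z - 4*exp(y + z) + cos(x*z)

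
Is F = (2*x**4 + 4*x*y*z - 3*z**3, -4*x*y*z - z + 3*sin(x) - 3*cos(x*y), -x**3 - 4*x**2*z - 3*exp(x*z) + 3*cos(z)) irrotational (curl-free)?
No, ∇×F = (4*x*y + 1, 3*x**2 + 4*x*y + 8*x*z - 9*z**2 + 3*z*exp(x*z), -4*x*z - 4*y*z + 3*y*sin(x*y) + 3*cos(x))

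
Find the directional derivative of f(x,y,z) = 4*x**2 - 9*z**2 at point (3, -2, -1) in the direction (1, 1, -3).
-30*sqrt(11)/11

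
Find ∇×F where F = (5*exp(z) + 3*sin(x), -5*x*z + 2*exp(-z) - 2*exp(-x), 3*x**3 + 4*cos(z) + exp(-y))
(5*x + 2*exp(-z) - exp(-y), -9*x**2 + 5*exp(z), -5*z + 2*exp(-x))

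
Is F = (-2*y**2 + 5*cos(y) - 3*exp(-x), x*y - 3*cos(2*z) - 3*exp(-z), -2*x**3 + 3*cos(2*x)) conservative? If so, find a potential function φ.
No, ∇×F = (-6*sin(2*z) - 3*exp(-z), 6*x**2 + 6*sin(2*x), 5*y + 5*sin(y)) ≠ 0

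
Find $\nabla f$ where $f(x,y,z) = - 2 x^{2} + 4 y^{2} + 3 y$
(-4*x, 8*y + 3, 0)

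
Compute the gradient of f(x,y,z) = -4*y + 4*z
(0, -4, 4)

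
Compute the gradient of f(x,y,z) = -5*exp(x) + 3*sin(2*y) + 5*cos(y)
(-5*exp(x), -5*sin(y) + 6*cos(2*y), 0)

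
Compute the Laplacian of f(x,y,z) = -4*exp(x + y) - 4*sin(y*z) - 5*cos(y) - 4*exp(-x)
4*y**2*sin(y*z) + 4*z**2*sin(y*z) - 8*exp(x + y) + 5*cos(y) - 4*exp(-x)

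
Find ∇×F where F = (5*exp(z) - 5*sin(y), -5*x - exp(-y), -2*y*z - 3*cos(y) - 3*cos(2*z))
(-2*z + 3*sin(y), 5*exp(z), 5*cos(y) - 5)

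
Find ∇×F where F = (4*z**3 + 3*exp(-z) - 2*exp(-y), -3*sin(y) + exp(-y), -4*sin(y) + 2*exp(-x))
(-4*cos(y), 12*z**2 - 3*exp(-z) + 2*exp(-x), -2*exp(-y))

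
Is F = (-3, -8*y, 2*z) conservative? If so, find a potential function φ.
Yes, F is conservative. φ = -3*x - 4*y**2 + z**2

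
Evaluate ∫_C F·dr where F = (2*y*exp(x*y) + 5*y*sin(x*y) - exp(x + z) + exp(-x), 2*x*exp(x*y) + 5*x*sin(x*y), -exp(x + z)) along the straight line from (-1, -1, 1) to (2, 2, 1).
-exp(3) - E - exp(-2) + 1 + 5*cos(1) - 5*cos(4) + 2*exp(4)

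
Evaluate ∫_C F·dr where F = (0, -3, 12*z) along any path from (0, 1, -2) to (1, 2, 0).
-27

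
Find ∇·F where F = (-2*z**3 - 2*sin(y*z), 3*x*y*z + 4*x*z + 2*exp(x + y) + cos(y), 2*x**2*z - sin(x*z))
2*x**2 + 3*x*z - x*cos(x*z) + 2*exp(x + y) - sin(y)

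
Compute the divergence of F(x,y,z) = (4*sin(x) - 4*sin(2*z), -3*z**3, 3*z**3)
9*z**2 + 4*cos(x)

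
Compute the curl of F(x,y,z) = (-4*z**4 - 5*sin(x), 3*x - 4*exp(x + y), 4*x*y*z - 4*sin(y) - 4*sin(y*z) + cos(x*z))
(4*x*z - 4*z*cos(y*z) - 4*cos(y), z*(-4*y - 16*z**2 + sin(x*z)), 3 - 4*exp(x + y))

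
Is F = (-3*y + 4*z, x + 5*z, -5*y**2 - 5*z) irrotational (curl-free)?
No, ∇×F = (-10*y - 5, 4, 4)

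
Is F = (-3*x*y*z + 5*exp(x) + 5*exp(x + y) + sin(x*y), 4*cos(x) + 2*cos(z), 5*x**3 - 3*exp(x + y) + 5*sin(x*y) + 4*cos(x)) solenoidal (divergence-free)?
No, ∇·F = -3*y*z + y*cos(x*y) + 5*exp(x) + 5*exp(x + y)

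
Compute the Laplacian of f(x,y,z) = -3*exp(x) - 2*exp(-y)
-3*exp(x) - 2*exp(-y)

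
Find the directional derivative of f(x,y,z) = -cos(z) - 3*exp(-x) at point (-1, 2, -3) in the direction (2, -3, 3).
3*sqrt(22)*(-sin(3) + 2*E)/22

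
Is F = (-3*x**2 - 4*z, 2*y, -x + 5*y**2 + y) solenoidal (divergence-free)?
No, ∇·F = 2 - 6*x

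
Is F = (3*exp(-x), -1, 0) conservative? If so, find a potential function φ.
Yes, F is conservative. φ = -y - 3*exp(-x)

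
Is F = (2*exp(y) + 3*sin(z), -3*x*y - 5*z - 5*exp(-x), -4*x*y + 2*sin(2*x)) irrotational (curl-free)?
No, ∇×F = (5 - 4*x, 4*y - 4*cos(2*x) + 3*cos(z), -3*y - 2*exp(y) + 5*exp(-x))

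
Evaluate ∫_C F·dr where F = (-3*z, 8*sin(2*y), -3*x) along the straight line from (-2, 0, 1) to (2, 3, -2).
10 - 4*cos(6)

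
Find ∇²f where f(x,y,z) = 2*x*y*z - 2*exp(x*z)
2*(-x**2 - z**2)*exp(x*z)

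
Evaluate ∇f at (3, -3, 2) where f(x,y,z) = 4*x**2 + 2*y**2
(24, -12, 0)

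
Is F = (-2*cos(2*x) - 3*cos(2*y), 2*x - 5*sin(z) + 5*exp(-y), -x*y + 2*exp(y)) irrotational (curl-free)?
No, ∇×F = (-x + 2*exp(y) + 5*cos(z), y, 2 - 6*sin(2*y))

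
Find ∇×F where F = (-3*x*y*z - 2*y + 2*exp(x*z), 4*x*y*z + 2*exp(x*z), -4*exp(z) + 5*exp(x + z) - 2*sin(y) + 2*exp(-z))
(-4*x*y - 2*x*exp(x*z) - 2*cos(y), -3*x*y + 2*x*exp(x*z) - 5*exp(x + z), 3*x*z + 4*y*z + 2*z*exp(x*z) + 2)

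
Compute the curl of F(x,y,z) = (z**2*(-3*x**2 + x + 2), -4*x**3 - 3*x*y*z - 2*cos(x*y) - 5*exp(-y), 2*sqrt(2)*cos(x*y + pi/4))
(x*(3*y - 2*sqrt(2)*sin(x*y + pi/4)), 2*sqrt(2)*y*sin(x*y + pi/4) + 2*z*(-3*x**2 + x + 2), -12*x**2 - 3*y*z + 2*y*sin(x*y))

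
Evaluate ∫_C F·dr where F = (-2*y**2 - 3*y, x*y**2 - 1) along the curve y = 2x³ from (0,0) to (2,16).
79496/35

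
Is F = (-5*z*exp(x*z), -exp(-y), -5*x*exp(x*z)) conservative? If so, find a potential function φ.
Yes, F is conservative. φ = -5*exp(x*z) + exp(-y)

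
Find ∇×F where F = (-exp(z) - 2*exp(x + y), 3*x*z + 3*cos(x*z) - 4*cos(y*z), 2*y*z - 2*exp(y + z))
(3*x*sin(x*z) - 3*x - 4*y*sin(y*z) + 2*z - 2*exp(y + z), -exp(z), -3*z*sin(x*z) + 3*z + 2*exp(x + y))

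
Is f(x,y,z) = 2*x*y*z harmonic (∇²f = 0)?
Yes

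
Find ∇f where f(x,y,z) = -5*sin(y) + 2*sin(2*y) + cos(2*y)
(0, -2*sin(2*y) - 5*cos(y) + 4*cos(2*y), 0)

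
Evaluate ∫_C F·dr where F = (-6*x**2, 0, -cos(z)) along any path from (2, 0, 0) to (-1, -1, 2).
18 - sin(2)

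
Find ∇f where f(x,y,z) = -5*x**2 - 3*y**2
(-10*x, -6*y, 0)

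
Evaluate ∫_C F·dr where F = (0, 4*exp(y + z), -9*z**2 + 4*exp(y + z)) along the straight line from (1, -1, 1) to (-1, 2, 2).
-25 + 4*exp(4)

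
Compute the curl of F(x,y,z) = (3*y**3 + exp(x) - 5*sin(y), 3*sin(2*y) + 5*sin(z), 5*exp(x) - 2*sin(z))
(-5*cos(z), -5*exp(x), -9*y**2 + 5*cos(y))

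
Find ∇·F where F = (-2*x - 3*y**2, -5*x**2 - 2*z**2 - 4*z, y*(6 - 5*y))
-2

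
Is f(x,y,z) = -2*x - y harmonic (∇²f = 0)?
Yes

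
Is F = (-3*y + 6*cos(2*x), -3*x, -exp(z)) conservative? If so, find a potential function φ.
Yes, F is conservative. φ = -3*x*y - exp(z) + 3*sin(2*x)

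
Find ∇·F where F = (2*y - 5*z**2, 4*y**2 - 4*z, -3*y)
8*y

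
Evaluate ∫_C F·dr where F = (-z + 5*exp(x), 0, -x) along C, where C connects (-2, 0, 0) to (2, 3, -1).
2 + 10*sinh(2)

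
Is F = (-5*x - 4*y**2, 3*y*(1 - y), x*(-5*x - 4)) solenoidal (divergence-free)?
No, ∇·F = -6*y - 2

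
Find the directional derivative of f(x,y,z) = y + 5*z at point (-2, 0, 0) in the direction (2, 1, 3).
8*sqrt(14)/7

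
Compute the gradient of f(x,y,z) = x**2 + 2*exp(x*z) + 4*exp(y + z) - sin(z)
(2*x + 2*z*exp(x*z), 4*exp(y + z), 2*x*exp(x*z) + 4*exp(y + z) - cos(z))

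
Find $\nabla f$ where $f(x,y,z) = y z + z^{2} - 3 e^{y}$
(0, z - 3*exp(y), y + 2*z)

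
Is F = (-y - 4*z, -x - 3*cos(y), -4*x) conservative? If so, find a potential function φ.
Yes, F is conservative. φ = -x*y - 4*x*z - 3*sin(y)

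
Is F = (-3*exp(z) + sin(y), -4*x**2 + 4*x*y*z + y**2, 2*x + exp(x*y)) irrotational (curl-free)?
No, ∇×F = (x*(-4*y + exp(x*y)), -y*exp(x*y) - 3*exp(z) - 2, -8*x + 4*y*z - cos(y))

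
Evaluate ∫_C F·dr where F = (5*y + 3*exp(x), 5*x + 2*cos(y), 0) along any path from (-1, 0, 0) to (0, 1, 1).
-3*exp(-1) + 2*sin(1) + 3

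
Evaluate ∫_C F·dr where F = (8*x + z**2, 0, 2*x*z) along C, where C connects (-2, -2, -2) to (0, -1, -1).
-8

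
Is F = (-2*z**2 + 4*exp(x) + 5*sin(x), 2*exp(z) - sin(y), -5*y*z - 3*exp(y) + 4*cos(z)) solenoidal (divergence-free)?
No, ∇·F = -5*y + 4*exp(x) - 4*sin(z) + 5*cos(x) - cos(y)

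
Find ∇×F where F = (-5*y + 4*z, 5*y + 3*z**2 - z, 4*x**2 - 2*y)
(-6*z - 1, 4 - 8*x, 5)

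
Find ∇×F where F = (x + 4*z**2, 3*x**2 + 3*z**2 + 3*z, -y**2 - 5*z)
(-2*y - 6*z - 3, 8*z, 6*x)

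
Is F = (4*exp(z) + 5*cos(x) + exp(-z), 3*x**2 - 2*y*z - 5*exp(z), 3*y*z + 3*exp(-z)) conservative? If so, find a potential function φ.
No, ∇×F = (2*y + 3*z + 5*exp(z), 4*exp(z) - exp(-z), 6*x) ≠ 0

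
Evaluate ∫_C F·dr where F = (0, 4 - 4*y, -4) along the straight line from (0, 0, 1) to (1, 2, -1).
8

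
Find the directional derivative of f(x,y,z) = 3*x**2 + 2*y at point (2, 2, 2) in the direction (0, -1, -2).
-2*sqrt(5)/5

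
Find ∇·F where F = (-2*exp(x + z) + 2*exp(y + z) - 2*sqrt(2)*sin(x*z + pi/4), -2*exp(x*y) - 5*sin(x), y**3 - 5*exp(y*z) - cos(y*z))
-2*x*exp(x*y) - 5*y*exp(y*z) + y*sin(y*z) - 2*sqrt(2)*z*cos(x*z + pi/4) - 2*exp(x + z)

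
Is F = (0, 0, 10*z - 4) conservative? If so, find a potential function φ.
Yes, F is conservative. φ = z*(5*z - 4)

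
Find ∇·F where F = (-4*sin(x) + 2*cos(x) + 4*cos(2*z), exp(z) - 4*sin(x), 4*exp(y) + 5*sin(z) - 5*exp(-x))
-2*sin(x) - 4*cos(x) + 5*cos(z)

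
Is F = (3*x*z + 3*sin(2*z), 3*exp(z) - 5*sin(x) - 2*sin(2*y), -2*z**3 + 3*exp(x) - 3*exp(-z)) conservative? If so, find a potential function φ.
No, ∇×F = (-3*exp(z), 3*x - 3*exp(x) + 6*cos(2*z), -5*cos(x)) ≠ 0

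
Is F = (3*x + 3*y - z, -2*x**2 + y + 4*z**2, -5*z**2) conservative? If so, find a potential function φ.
No, ∇×F = (-8*z, -1, -4*x - 3) ≠ 0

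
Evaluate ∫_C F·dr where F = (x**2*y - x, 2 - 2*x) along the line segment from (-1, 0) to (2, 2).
5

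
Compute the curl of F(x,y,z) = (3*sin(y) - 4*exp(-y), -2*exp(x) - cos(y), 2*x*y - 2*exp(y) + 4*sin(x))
(2*x - 2*exp(y), -2*y - 4*cos(x), -2*exp(x) - 3*cos(y) - 4*exp(-y))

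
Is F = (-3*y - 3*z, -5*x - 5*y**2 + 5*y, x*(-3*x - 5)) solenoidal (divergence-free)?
No, ∇·F = 5 - 10*y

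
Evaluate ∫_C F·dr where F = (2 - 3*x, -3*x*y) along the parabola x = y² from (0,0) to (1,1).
-1/4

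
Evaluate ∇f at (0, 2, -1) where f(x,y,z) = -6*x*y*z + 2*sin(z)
(12, 0, 2*cos(1))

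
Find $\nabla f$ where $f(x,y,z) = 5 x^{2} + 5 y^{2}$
(10*x, 10*y, 0)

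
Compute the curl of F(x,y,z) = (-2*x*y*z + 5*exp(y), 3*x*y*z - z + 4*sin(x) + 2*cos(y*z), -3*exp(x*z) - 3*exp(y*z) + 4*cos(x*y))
(-3*x*y - 4*x*sin(x*y) + 2*y*sin(y*z) - 3*z*exp(y*z) + 1, -2*x*y + 4*y*sin(x*y) + 3*z*exp(x*z), 2*x*z + 3*y*z - 5*exp(y) + 4*cos(x))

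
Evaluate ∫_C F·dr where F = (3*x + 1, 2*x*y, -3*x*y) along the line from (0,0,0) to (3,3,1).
51/2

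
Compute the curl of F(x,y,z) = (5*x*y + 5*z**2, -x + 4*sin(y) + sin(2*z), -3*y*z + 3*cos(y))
(-3*z - 3*sin(y) - 2*cos(2*z), 10*z, -5*x - 1)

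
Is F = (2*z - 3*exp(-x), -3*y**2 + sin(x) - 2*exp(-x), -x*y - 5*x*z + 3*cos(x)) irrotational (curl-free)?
No, ∇×F = (-x, y + 5*z + 3*sin(x) + 2, cos(x) + 2*exp(-x))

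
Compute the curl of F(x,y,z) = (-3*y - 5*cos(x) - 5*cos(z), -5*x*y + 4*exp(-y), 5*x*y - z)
(5*x, -5*y + 5*sin(z), 3 - 5*y)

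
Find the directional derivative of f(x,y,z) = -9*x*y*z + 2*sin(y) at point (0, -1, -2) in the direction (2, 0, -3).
-36*sqrt(13)/13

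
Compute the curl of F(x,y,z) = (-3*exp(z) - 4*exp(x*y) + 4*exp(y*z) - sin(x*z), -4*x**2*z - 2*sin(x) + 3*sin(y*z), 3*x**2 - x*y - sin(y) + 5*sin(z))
(4*x**2 - x - 3*y*cos(y*z) - cos(y), -x*cos(x*z) - 6*x + 4*y*exp(y*z) + y - 3*exp(z), -8*x*z + 4*x*exp(x*y) - 4*z*exp(y*z) - 2*cos(x))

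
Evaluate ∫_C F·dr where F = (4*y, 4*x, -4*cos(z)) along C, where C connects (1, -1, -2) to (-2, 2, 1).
-12 - 4*sin(2) - 4*sin(1)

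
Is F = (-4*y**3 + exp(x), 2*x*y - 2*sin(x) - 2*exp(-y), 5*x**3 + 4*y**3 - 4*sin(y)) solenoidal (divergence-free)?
No, ∇·F = 2*x + exp(x) + 2*exp(-y)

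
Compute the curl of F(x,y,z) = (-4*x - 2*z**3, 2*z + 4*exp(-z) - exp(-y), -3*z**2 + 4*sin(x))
(-2 + 4*exp(-z), -6*z**2 - 4*cos(x), 0)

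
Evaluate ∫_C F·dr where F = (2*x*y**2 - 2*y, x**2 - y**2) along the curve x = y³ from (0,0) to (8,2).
3856/21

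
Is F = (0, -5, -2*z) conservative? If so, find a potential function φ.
Yes, F is conservative. φ = -5*y - z**2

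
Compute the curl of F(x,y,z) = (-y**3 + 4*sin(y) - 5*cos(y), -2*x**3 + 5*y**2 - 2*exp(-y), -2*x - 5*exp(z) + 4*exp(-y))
(-4*exp(-y), 2, -6*x**2 + 3*y**2 - 5*sin(y) - 4*cos(y))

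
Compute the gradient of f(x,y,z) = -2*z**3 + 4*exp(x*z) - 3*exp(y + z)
(4*z*exp(x*z), -3*exp(y + z), 4*x*exp(x*z) - 6*z**2 - 3*exp(y + z))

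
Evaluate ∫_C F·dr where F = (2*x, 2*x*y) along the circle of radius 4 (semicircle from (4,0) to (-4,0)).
256/3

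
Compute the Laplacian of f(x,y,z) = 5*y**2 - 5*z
10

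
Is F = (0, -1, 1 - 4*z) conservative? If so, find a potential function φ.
Yes, F is conservative. φ = -y - 2*z**2 + z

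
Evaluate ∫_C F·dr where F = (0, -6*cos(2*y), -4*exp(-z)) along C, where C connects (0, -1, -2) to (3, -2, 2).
-4*exp(2) - 3*sin(2) + 3*sin(4) + 4*exp(-2)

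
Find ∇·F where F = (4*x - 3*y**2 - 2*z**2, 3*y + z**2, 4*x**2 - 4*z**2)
7 - 8*z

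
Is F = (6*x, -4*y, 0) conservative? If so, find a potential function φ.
Yes, F is conservative. φ = 3*x**2 - 2*y**2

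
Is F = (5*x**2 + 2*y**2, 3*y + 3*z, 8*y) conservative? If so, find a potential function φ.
No, ∇×F = (5, 0, -4*y) ≠ 0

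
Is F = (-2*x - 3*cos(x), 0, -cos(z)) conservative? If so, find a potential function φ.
Yes, F is conservative. φ = -x**2 - 3*sin(x) - sin(z)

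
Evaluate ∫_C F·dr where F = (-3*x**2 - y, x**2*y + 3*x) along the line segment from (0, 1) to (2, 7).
46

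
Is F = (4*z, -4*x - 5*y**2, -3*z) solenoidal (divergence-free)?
No, ∇·F = -10*y - 3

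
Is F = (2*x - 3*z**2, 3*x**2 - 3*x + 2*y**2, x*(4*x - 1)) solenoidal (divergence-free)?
No, ∇·F = 4*y + 2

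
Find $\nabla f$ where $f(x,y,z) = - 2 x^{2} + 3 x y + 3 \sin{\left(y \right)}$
(-4*x + 3*y, 3*x + 3*cos(y), 0)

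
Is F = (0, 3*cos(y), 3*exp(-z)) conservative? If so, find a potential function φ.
Yes, F is conservative. φ = 3*sin(y) - 3*exp(-z)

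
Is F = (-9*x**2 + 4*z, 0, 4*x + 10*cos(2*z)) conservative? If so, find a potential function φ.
Yes, F is conservative. φ = -3*x**3 + 4*x*z + 5*sin(2*z)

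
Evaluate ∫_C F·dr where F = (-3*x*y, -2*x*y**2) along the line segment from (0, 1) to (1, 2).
-16/3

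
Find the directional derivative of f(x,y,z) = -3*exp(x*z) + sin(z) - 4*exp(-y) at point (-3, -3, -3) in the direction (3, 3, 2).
sqrt(22)*(2*cos(3) + 12*exp(3) + 45*exp(9))/22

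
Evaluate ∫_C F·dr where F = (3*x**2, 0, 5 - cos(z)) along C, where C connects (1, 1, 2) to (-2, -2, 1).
-14 - sin(1) + sin(2)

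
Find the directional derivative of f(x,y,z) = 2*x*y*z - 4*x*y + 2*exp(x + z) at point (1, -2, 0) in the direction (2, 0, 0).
2*E + 8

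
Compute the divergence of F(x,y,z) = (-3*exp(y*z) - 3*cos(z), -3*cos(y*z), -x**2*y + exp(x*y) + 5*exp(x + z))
3*z*sin(y*z) + 5*exp(x + z)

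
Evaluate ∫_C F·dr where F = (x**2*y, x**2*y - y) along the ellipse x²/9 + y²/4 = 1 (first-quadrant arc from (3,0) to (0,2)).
7 - 27*pi/8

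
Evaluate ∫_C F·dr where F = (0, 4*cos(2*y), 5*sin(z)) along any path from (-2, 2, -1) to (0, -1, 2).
-2*sin(2) - 2*sin(4) - 5*cos(2) + 5*cos(1)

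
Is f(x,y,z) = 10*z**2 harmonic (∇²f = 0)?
No, ∇²f = 20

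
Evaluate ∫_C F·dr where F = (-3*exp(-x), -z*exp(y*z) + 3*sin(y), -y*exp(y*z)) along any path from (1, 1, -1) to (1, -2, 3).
(-1 + exp(5) + 3*(-cos(2) + cos(1))*exp(6))*exp(-6)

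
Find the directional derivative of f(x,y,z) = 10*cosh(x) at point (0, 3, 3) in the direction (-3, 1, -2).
0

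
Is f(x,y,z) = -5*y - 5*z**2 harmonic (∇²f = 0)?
No, ∇²f = -10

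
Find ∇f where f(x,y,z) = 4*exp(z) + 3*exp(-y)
(0, -3*exp(-y), 4*exp(z))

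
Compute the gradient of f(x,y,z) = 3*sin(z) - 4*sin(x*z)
(-4*z*cos(x*z), 0, -4*x*cos(x*z) + 3*cos(z))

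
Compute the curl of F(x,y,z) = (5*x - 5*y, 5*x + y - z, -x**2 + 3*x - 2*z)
(1, 2*x - 3, 10)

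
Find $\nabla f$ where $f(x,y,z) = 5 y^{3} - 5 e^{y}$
(0, 15*y**2 - 5*exp(y), 0)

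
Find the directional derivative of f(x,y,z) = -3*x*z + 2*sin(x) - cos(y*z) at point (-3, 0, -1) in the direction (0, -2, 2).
9*sqrt(2)/2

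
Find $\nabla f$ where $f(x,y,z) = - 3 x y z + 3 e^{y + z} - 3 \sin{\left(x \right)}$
(-3*y*z - 3*cos(x), -3*x*z + 3*exp(y + z), -3*x*y + 3*exp(y + z))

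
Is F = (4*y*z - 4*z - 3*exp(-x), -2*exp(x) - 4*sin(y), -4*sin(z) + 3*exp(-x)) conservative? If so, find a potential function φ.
No, ∇×F = (0, 4*y - 4 + 3*exp(-x), -4*z - 2*exp(x)) ≠ 0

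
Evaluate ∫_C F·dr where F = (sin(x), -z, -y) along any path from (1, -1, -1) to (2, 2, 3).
-5 - cos(2) + cos(1)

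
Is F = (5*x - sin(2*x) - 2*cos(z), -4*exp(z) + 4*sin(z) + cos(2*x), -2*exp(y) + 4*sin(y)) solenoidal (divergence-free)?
No, ∇·F = 5 - 2*cos(2*x)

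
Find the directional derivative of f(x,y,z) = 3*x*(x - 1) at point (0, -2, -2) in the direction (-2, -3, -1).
3*sqrt(14)/7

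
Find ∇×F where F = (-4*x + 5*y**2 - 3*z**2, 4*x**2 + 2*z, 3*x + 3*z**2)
(-2, -6*z - 3, 8*x - 10*y)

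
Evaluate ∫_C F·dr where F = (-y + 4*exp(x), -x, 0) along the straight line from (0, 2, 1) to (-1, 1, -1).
-3 + 4*exp(-1)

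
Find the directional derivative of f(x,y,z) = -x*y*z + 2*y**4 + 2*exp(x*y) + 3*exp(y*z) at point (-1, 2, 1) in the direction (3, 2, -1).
sqrt(14)*(-3*exp(2) + 6 + (64 - 2*exp(-2))*exp(2))*exp(-2)/7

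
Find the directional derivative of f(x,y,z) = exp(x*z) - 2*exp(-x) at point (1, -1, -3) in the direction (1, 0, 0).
(-3 + 2*exp(2))*exp(-3)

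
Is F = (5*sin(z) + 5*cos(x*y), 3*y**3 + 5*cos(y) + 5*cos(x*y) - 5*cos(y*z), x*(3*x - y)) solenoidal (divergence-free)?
No, ∇·F = -5*x*sin(x*y) + 9*y**2 - 5*y*sin(x*y) + 5*z*sin(y*z) - 5*sin(y)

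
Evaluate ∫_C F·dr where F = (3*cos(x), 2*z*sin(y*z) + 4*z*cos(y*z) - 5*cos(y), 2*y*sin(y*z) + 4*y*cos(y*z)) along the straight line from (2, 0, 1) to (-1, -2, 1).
-3*sin(1) - 2*sqrt(2)*sin(pi/4 + 2) + 2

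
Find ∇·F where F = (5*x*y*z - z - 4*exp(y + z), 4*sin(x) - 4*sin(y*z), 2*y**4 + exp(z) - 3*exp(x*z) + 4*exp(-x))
-3*x*exp(x*z) + 5*y*z - 4*z*cos(y*z) + exp(z)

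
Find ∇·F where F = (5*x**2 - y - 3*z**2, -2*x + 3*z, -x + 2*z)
10*x + 2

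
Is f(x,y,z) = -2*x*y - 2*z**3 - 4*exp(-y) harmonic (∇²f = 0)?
No, ∇²f = -12*z - 4*exp(-y)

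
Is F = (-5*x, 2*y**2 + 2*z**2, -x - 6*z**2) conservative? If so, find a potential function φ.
No, ∇×F = (-4*z, 1, 0) ≠ 0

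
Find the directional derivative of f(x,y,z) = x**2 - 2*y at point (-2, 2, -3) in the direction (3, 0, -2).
-12*sqrt(13)/13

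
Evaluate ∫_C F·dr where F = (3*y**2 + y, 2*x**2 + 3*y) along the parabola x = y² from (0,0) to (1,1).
61/15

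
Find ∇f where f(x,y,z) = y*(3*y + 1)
(0, 6*y + 1, 0)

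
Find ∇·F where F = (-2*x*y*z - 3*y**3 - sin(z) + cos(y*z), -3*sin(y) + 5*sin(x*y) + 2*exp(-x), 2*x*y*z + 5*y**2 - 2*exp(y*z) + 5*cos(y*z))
2*x*y + 5*x*cos(x*y) - 2*y*z - 2*y*exp(y*z) - 5*y*sin(y*z) - 3*cos(y)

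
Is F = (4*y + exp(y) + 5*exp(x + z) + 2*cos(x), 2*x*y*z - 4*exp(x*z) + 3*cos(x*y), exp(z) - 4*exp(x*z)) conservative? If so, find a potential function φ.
No, ∇×F = (2*x*(-y + 2*exp(x*z)), 4*z*exp(x*z) + 5*exp(x + z), 2*y*z - 3*y*sin(x*y) - 4*z*exp(x*z) - exp(y) - 4) ≠ 0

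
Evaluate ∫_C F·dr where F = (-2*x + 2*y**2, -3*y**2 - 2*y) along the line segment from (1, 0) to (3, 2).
-44/3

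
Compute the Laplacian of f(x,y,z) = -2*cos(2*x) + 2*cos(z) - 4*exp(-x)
8*cos(2*x) - 2*cos(z) - 4*exp(-x)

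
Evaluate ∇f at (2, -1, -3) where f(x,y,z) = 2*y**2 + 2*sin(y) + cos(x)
(-sin(2), -4 + 2*cos(1), 0)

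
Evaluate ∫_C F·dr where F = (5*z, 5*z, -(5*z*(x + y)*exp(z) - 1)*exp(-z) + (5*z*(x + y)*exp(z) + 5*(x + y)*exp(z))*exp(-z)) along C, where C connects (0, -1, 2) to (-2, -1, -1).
-E + exp(-2) + 25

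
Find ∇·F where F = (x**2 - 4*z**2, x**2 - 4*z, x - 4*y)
2*x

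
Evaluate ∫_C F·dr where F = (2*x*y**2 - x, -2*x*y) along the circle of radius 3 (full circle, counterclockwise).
0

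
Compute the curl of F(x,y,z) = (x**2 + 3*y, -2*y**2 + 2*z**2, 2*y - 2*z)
(2 - 4*z, 0, -3)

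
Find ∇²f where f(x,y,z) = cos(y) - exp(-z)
-cos(y) - exp(-z)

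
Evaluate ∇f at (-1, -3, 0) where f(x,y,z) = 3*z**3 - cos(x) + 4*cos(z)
(-sin(1), 0, 0)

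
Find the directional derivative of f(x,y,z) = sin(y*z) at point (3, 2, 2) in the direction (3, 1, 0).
sqrt(10)*cos(4)/5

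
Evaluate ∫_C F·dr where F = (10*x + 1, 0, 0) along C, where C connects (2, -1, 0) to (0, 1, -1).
-22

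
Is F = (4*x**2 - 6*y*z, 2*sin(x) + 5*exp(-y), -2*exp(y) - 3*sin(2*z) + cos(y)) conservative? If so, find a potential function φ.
No, ∇×F = (-2*exp(y) - sin(y), -6*y, 6*z + 2*cos(x)) ≠ 0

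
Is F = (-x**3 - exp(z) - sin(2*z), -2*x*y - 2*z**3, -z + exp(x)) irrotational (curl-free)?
No, ∇×F = (6*z**2, -exp(x) - exp(z) - 2*cos(2*z), -2*y)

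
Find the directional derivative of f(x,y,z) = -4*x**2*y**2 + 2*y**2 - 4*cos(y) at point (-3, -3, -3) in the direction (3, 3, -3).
4*sqrt(3)*(105 - sin(3))/3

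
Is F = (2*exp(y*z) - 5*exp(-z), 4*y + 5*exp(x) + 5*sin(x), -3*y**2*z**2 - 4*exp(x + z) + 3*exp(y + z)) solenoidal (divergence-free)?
No, ∇·F = -6*y**2*z - 4*exp(x + z) + 3*exp(y + z) + 4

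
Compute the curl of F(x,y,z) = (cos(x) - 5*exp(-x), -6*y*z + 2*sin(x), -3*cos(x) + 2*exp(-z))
(6*y, -3*sin(x), 2*cos(x))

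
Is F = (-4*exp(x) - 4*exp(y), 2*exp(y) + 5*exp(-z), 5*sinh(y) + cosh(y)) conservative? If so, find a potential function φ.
No, ∇×F = (sinh(y) + 5*cosh(y) + 5*exp(-z), 0, 4*exp(y)) ≠ 0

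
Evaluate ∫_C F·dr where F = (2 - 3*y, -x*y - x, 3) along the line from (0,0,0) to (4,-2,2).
74/3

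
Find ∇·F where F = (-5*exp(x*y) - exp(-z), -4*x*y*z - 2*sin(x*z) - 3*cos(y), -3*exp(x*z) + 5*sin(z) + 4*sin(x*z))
-4*x*z - 3*x*exp(x*z) + 4*x*cos(x*z) - 5*y*exp(x*y) + 3*sin(y) + 5*cos(z)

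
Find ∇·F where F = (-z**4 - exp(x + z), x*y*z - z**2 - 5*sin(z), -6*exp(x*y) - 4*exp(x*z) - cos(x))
x*z - 4*x*exp(x*z) - exp(x + z)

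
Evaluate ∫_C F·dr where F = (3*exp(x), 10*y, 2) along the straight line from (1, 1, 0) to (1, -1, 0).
0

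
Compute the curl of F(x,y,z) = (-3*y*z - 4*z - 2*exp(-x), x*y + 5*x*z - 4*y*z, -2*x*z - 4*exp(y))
(-5*x + 4*y - 4*exp(y), -3*y + 2*z - 4, y + 8*z)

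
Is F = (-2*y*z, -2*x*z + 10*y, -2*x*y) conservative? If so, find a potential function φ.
Yes, F is conservative. φ = y*(-2*x*z + 5*y)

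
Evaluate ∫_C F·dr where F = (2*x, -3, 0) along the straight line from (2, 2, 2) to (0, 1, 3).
-1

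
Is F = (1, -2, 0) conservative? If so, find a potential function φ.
Yes, F is conservative. φ = x - 2*y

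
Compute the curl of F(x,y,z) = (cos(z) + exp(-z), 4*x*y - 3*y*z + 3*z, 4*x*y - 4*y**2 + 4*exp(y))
(4*x - 5*y + 4*exp(y) - 3, -4*y - sin(z) - exp(-z), 4*y)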